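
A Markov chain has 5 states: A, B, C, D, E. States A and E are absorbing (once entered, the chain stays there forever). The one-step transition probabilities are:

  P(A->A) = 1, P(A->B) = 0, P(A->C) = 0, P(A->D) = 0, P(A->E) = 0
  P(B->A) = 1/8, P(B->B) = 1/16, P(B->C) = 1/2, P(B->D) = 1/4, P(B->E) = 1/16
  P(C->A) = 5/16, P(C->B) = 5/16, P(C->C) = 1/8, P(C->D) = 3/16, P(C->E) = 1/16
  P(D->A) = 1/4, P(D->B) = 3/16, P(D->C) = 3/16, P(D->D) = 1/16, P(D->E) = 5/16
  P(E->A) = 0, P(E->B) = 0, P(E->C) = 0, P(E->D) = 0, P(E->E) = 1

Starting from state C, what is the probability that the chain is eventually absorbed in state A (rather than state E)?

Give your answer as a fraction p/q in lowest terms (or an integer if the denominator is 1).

Answer: 1493/2115

Derivation:
Let a_i = P(absorbed in A | start in state i).
Boundary conditions: a_A = 1, a_E = 0.
For each transient state i, a_i = sum_j P(i->j) * a_j:
  a_B = 1/8*a_A + 1/16*a_B + 1/2*a_C + 1/4*a_D + 1/16*a_E
  a_C = 5/16*a_A + 5/16*a_B + 1/8*a_C + 3/16*a_D + 1/16*a_E
  a_D = 1/4*a_A + 3/16*a_B + 3/16*a_C + 1/16*a_D + 5/16*a_E

Substituting a_A = 1 and a_E = 0, rearrange to (I - Q) a = r where r[i] = P(i -> A):
  [15/16, -1/2, -1/4] . (a_B, a_C, a_D) = 1/8
  [-5/16, 7/8, -3/16] . (a_B, a_C, a_D) = 5/16
  [-3/16, -3/16, 15/16] . (a_B, a_C, a_D) = 1/4

Solving yields:
  a_B = 1382/2115
  a_C = 1493/2115
  a_D = 1139/2115

Starting state is C, so the absorption probability is a_C = 1493/2115.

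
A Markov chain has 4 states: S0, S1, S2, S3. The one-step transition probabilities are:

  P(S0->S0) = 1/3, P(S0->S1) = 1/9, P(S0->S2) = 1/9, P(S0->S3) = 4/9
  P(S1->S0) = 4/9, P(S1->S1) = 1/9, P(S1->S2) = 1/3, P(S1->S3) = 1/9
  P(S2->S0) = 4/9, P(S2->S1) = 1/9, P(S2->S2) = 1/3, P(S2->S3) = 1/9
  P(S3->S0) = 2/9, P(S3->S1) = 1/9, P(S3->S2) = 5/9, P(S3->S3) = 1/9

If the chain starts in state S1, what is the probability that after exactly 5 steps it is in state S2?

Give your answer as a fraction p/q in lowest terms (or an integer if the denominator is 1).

Answer: 667/2187

Derivation:
Computing P^5 by repeated multiplication:
P^1 =
  S0: [1/3, 1/9, 1/9, 4/9]
  S1: [4/9, 1/9, 1/3, 1/9]
  S2: [4/9, 1/9, 1/3, 1/9]
  S3: [2/9, 1/9, 5/9, 1/9]
P^2 =
  S0: [25/81, 1/9, 29/81, 2/9]
  S1: [10/27, 1/9, 7/27, 7/27]
  S2: [10/27, 1/9, 7/27, 7/27]
  S3: [32/81, 1/9, 25/81, 5/27]
P^3 =
  S0: [263/729, 1/9, 229/729, 52/243]
  S1: [28/81, 1/9, 25/81, 19/81]
  S2: [28/81, 1/9, 25/81, 19/81]
  S3: [262/729, 1/9, 209/729, 59/243]
P^4 =
  S0: [2341/6561, 1/9, 1973/6561, 506/2187]
  S1: [86/243, 1/9, 25/81, 55/243]
  S2: [86/243, 1/9, 25/81, 55/243]
  S3: [2300/6561, 1/9, 2017/6561, 505/2187]
P^5 =
  S0: [20867/59049, 1/9, 18037/59049, 4528/19683]
  S1: [776/2187, 1/9, 667/2187, 167/729]
  S2: [776/2187, 1/9, 667/2187, 167/729]
  S3: [20914/59049, 1/9, 18113/59049, 4487/19683]

(P^5)[S1 -> S2] = 667/2187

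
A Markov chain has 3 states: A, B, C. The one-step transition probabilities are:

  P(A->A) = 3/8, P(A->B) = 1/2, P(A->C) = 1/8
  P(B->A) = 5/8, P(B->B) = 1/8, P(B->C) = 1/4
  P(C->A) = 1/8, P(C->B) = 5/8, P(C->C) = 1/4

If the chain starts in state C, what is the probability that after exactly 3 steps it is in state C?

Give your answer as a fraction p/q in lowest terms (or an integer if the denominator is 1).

Answer: 49/256

Derivation:
Computing P^3 by repeated multiplication:
P^1 =
  A: [3/8, 1/2, 1/8]
  B: [5/8, 1/8, 1/4]
  C: [1/8, 5/8, 1/4]
P^2 =
  A: [15/32, 21/64, 13/64]
  B: [11/32, 31/64, 11/64]
  C: [15/32, 19/64, 15/64]
P^3 =
  A: [13/32, 103/256, 49/256]
  B: [29/64, 87/256, 53/256]
  C: [25/64, 107/256, 49/256]

(P^3)[C -> C] = 49/256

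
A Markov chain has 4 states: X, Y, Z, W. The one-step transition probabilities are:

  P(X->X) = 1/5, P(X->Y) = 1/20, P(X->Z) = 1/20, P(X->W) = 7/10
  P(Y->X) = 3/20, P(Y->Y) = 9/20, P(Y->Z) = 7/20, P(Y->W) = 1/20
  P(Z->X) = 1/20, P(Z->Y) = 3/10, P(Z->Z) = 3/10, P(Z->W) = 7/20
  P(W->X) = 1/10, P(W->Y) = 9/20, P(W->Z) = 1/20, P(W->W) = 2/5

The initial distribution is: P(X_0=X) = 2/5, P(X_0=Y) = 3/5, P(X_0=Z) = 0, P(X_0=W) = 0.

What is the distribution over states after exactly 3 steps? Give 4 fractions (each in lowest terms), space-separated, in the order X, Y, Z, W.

Answer: 2393/20000 14913/40000 1623/8000 6093/20000

Derivation:
Propagating the distribution step by step (d_{t+1} = d_t * P):
d_0 = (X=2/5, Y=3/5, Z=0, W=0)
  d_1[X] = 2/5*1/5 + 3/5*3/20 + 0*1/20 + 0*1/10 = 17/100
  d_1[Y] = 2/5*1/20 + 3/5*9/20 + 0*3/10 + 0*9/20 = 29/100
  d_1[Z] = 2/5*1/20 + 3/5*7/20 + 0*3/10 + 0*1/20 = 23/100
  d_1[W] = 2/5*7/10 + 3/5*1/20 + 0*7/20 + 0*2/5 = 31/100
d_1 = (X=17/100, Y=29/100, Z=23/100, W=31/100)
  d_2[X] = 17/100*1/5 + 29/100*3/20 + 23/100*1/20 + 31/100*1/10 = 3/25
  d_2[Y] = 17/100*1/20 + 29/100*9/20 + 23/100*3/10 + 31/100*9/20 = 139/400
  d_2[Z] = 17/100*1/20 + 29/100*7/20 + 23/100*3/10 + 31/100*1/20 = 389/2000
  d_2[W] = 17/100*7/10 + 29/100*1/20 + 23/100*7/20 + 31/100*2/5 = 169/500
d_2 = (X=3/25, Y=139/400, Z=389/2000, W=169/500)
  d_3[X] = 3/25*1/5 + 139/400*3/20 + 389/2000*1/20 + 169/500*1/10 = 2393/20000
  d_3[Y] = 3/25*1/20 + 139/400*9/20 + 389/2000*3/10 + 169/500*9/20 = 14913/40000
  d_3[Z] = 3/25*1/20 + 139/400*7/20 + 389/2000*3/10 + 169/500*1/20 = 1623/8000
  d_3[W] = 3/25*7/10 + 139/400*1/20 + 389/2000*7/20 + 169/500*2/5 = 6093/20000
d_3 = (X=2393/20000, Y=14913/40000, Z=1623/8000, W=6093/20000)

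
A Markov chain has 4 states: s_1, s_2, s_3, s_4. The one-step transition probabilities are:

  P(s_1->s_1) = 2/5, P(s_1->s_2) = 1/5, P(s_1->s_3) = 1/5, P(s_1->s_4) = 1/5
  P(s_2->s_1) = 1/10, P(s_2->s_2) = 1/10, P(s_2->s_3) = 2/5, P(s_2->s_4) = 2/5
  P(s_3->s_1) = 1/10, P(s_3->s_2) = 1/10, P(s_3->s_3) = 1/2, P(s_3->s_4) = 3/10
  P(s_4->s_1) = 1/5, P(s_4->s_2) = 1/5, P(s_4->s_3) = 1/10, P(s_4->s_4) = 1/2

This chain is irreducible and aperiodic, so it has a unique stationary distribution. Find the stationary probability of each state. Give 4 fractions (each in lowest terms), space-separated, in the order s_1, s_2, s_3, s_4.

The stationary distribution satisfies pi = pi * P, i.e.:
  pi_s_1 = 2/5*pi_s_1 + 1/10*pi_s_2 + 1/10*pi_s_3 + 1/5*pi_s_4
  pi_s_2 = 1/5*pi_s_1 + 1/10*pi_s_2 + 1/10*pi_s_3 + 1/5*pi_s_4
  pi_s_3 = 1/5*pi_s_1 + 2/5*pi_s_2 + 1/2*pi_s_3 + 1/10*pi_s_4
  pi_s_4 = 1/5*pi_s_1 + 2/5*pi_s_2 + 3/10*pi_s_3 + 1/2*pi_s_4
with normalization: pi_s_1 + pi_s_2 + pi_s_3 + pi_s_4 = 1.

Using the first 3 balance equations plus normalization, the linear system A*pi = b is:
  [-3/5, 1/10, 1/10, 1/5] . pi = 0
  [1/5, -9/10, 1/10, 1/5] . pi = 0
  [1/5, 2/5, -1/2, 1/10] . pi = 0
  [1, 1, 1, 1] . pi = 1

Solving yields:
  pi_s_1 = 55/281
  pi_s_2 = 44/281
  pi_s_3 = 78/281
  pi_s_4 = 104/281

Verification (pi * P):
  55/281*2/5 + 44/281*1/10 + 78/281*1/10 + 104/281*1/5 = 55/281 = pi_s_1  (ok)
  55/281*1/5 + 44/281*1/10 + 78/281*1/10 + 104/281*1/5 = 44/281 = pi_s_2  (ok)
  55/281*1/5 + 44/281*2/5 + 78/281*1/2 + 104/281*1/10 = 78/281 = pi_s_3  (ok)
  55/281*1/5 + 44/281*2/5 + 78/281*3/10 + 104/281*1/2 = 104/281 = pi_s_4  (ok)

Answer: 55/281 44/281 78/281 104/281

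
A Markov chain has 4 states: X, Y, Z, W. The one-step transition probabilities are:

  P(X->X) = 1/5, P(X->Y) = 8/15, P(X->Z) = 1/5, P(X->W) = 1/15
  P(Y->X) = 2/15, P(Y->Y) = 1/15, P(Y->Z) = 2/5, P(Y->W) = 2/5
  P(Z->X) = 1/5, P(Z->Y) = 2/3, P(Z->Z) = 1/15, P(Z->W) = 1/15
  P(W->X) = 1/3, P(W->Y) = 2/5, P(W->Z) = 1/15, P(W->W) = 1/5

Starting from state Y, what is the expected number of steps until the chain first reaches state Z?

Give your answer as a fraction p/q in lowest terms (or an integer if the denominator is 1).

Answer: 801/214

Derivation:
Let h_i = expected steps to first reach Z from state i.
Boundary: h_Z = 0.
First-step equations for the other states:
  h_X = 1 + 1/5*h_X + 8/15*h_Y + 1/5*h_Z + 1/15*h_W
  h_Y = 1 + 2/15*h_X + 1/15*h_Y + 2/5*h_Z + 2/5*h_W
  h_W = 1 + 1/3*h_X + 2/5*h_Y + 1/15*h_Z + 1/5*h_W

Substituting h_Z = 0 and rearranging gives the linear system (I - Q) h = 1:
  [4/5, -8/15, -1/15] . (h_X, h_Y, h_W) = 1
  [-2/15, 14/15, -2/5] . (h_X, h_Y, h_W) = 1
  [-1/3, -2/5, 4/5] . (h_X, h_Y, h_W) = 1

Solving yields:
  h_X = 444/107
  h_Y = 801/214
  h_W = 519/107

Starting state is Y, so the expected hitting time is h_Y = 801/214.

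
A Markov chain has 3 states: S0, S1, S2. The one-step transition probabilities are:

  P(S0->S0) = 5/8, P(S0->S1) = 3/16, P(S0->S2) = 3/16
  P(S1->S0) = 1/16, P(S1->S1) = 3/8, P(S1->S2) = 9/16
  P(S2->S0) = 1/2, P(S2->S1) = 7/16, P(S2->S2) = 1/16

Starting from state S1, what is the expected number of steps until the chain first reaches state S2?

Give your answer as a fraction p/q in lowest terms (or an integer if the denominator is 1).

Let h_i = expected steps to first reach S2 from state i.
Boundary: h_S2 = 0.
First-step equations for the other states:
  h_S0 = 1 + 5/8*h_S0 + 3/16*h_S1 + 3/16*h_S2
  h_S1 = 1 + 1/16*h_S0 + 3/8*h_S1 + 9/16*h_S2

Substituting h_S2 = 0 and rearranging gives the linear system (I - Q) h = 1:
  [3/8, -3/16] . (h_S0, h_S1) = 1
  [-1/16, 5/8] . (h_S0, h_S1) = 1

Solving yields:
  h_S0 = 208/57
  h_S1 = 112/57

Starting state is S1, so the expected hitting time is h_S1 = 112/57.

Answer: 112/57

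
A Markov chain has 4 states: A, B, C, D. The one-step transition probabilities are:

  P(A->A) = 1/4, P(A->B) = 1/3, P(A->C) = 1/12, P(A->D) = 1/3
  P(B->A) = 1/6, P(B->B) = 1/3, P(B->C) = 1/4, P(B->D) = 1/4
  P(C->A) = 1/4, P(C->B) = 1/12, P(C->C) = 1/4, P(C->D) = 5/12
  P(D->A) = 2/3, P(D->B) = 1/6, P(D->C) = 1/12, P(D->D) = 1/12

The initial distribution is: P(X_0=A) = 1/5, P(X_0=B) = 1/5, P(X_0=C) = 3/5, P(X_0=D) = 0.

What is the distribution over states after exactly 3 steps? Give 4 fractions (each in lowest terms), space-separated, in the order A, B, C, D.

Answer: 961/2880 551/2160 125/864 2303/8640

Derivation:
Propagating the distribution step by step (d_{t+1} = d_t * P):
d_0 = (A=1/5, B=1/5, C=3/5, D=0)
  d_1[A] = 1/5*1/4 + 1/5*1/6 + 3/5*1/4 + 0*2/3 = 7/30
  d_1[B] = 1/5*1/3 + 1/5*1/3 + 3/5*1/12 + 0*1/6 = 11/60
  d_1[C] = 1/5*1/12 + 1/5*1/4 + 3/5*1/4 + 0*1/12 = 13/60
  d_1[D] = 1/5*1/3 + 1/5*1/4 + 3/5*5/12 + 0*1/12 = 11/30
d_1 = (A=7/30, B=11/60, C=13/60, D=11/30)
  d_2[A] = 7/30*1/4 + 11/60*1/6 + 13/60*1/4 + 11/30*2/3 = 31/80
  d_2[B] = 7/30*1/3 + 11/60*1/3 + 13/60*1/12 + 11/30*1/6 = 157/720
  d_2[C] = 7/30*1/12 + 11/60*1/4 + 13/60*1/4 + 11/30*1/12 = 3/20
  d_2[D] = 7/30*1/3 + 11/60*1/4 + 13/60*5/12 + 11/30*1/12 = 11/45
d_2 = (A=31/80, B=157/720, C=3/20, D=11/45)
  d_3[A] = 31/80*1/4 + 157/720*1/6 + 3/20*1/4 + 11/45*2/3 = 961/2880
  d_3[B] = 31/80*1/3 + 157/720*1/3 + 3/20*1/12 + 11/45*1/6 = 551/2160
  d_3[C] = 31/80*1/12 + 157/720*1/4 + 3/20*1/4 + 11/45*1/12 = 125/864
  d_3[D] = 31/80*1/3 + 157/720*1/4 + 3/20*5/12 + 11/45*1/12 = 2303/8640
d_3 = (A=961/2880, B=551/2160, C=125/864, D=2303/8640)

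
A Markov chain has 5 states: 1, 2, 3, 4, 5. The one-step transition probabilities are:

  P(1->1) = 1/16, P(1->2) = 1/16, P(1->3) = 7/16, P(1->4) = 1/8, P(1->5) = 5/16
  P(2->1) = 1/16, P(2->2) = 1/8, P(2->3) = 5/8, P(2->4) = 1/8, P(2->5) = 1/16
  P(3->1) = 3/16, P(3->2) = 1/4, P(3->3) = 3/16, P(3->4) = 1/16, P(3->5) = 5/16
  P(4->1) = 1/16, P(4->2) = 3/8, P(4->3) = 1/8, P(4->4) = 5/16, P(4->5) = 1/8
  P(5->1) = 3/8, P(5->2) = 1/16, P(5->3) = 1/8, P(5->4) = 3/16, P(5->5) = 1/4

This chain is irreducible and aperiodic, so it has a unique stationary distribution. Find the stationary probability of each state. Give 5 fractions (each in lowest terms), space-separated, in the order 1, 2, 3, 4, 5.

Answer: 10803/64049 11074/64049 18047/64049 9584/64049 14541/64049

Derivation:
The stationary distribution satisfies pi = pi * P, i.e.:
  pi_1 = 1/16*pi_1 + 1/16*pi_2 + 3/16*pi_3 + 1/16*pi_4 + 3/8*pi_5
  pi_2 = 1/16*pi_1 + 1/8*pi_2 + 1/4*pi_3 + 3/8*pi_4 + 1/16*pi_5
  pi_3 = 7/16*pi_1 + 5/8*pi_2 + 3/16*pi_3 + 1/8*pi_4 + 1/8*pi_5
  pi_4 = 1/8*pi_1 + 1/8*pi_2 + 1/16*pi_3 + 5/16*pi_4 + 3/16*pi_5
  pi_5 = 5/16*pi_1 + 1/16*pi_2 + 5/16*pi_3 + 1/8*pi_4 + 1/4*pi_5
with normalization: pi_1 + pi_2 + pi_3 + pi_4 + pi_5 = 1.

Using the first 4 balance equations plus normalization, the linear system A*pi = b is:
  [-15/16, 1/16, 3/16, 1/16, 3/8] . pi = 0
  [1/16, -7/8, 1/4, 3/8, 1/16] . pi = 0
  [7/16, 5/8, -13/16, 1/8, 1/8] . pi = 0
  [1/8, 1/8, 1/16, -11/16, 3/16] . pi = 0
  [1, 1, 1, 1, 1] . pi = 1

Solving yields:
  pi_1 = 10803/64049
  pi_2 = 11074/64049
  pi_3 = 18047/64049
  pi_4 = 9584/64049
  pi_5 = 14541/64049

Verification (pi * P):
  10803/64049*1/16 + 11074/64049*1/16 + 18047/64049*3/16 + 9584/64049*1/16 + 14541/64049*3/8 = 10803/64049 = pi_1  (ok)
  10803/64049*1/16 + 11074/64049*1/8 + 18047/64049*1/4 + 9584/64049*3/8 + 14541/64049*1/16 = 11074/64049 = pi_2  (ok)
  10803/64049*7/16 + 11074/64049*5/8 + 18047/64049*3/16 + 9584/64049*1/8 + 14541/64049*1/8 = 18047/64049 = pi_3  (ok)
  10803/64049*1/8 + 11074/64049*1/8 + 18047/64049*1/16 + 9584/64049*5/16 + 14541/64049*3/16 = 9584/64049 = pi_4  (ok)
  10803/64049*5/16 + 11074/64049*1/16 + 18047/64049*5/16 + 9584/64049*1/8 + 14541/64049*1/4 = 14541/64049 = pi_5  (ok)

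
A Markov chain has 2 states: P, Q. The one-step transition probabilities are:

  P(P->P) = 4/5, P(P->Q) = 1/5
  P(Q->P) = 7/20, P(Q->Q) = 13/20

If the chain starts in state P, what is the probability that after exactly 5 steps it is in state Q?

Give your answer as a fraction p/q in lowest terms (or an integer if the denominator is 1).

Answer: 285541/800000

Derivation:
Computing P^5 by repeated multiplication:
P^1 =
  P: [4/5, 1/5]
  Q: [7/20, 13/20]
P^2 =
  P: [71/100, 29/100]
  Q: [203/400, 197/400]
P^3 =
  P: [1339/2000, 661/2000]
  Q: [4627/8000, 3373/8000]
P^4 =
  P: [26051/40000, 13949/40000]
  Q: [97643/160000, 62357/160000]
P^5 =
  P: [514459/800000, 285541/800000]
  Q: [1998787/3200000, 1201213/3200000]

(P^5)[P -> Q] = 285541/800000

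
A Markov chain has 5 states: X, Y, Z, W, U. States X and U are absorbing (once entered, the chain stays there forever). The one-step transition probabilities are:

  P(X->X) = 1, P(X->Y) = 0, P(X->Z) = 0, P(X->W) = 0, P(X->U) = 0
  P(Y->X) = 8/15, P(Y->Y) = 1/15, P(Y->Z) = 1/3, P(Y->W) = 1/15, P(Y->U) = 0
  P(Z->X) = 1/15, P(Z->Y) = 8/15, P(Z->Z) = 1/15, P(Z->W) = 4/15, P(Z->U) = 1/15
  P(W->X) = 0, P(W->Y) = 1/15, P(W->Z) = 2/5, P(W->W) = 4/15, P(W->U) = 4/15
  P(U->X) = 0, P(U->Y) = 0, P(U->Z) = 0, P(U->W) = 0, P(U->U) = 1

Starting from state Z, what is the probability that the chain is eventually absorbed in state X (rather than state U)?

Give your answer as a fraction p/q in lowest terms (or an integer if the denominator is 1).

Answer: 889/1298

Derivation:
Let a_i = P(absorbed in X | start in state i).
Boundary conditions: a_X = 1, a_U = 0.
For each transient state i, a_i = sum_j P(i->j) * a_j:
  a_Y = 8/15*a_X + 1/15*a_Y + 1/3*a_Z + 1/15*a_W + 0*a_U
  a_Z = 1/15*a_X + 8/15*a_Y + 1/15*a_Z + 4/15*a_W + 1/15*a_U
  a_W = 0*a_X + 1/15*a_Y + 2/5*a_Z + 4/15*a_W + 4/15*a_U

Substituting a_X = 1 and a_U = 0, rearrange to (I - Q) a = r where r[i] = P(i -> X):
  [14/15, -1/3, -1/15] . (a_Y, a_Z, a_W) = 8/15
  [-8/15, 14/15, -4/15] . (a_Y, a_Z, a_W) = 1/15
  [-1/15, -2/5, 11/15] . (a_Y, a_Z, a_W) = 0

Solving yields:
  a_Y = 1101/1298
  a_Z = 889/1298
  a_W = 585/1298

Starting state is Z, so the absorption probability is a_Z = 889/1298.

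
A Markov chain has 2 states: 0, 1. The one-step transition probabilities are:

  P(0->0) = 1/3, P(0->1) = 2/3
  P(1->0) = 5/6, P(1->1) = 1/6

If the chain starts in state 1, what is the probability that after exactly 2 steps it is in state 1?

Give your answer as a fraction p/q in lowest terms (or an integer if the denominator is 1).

Answer: 7/12

Derivation:
Computing P^2 by repeated multiplication:
P^1 =
  0: [1/3, 2/3]
  1: [5/6, 1/6]
P^2 =
  0: [2/3, 1/3]
  1: [5/12, 7/12]

(P^2)[1 -> 1] = 7/12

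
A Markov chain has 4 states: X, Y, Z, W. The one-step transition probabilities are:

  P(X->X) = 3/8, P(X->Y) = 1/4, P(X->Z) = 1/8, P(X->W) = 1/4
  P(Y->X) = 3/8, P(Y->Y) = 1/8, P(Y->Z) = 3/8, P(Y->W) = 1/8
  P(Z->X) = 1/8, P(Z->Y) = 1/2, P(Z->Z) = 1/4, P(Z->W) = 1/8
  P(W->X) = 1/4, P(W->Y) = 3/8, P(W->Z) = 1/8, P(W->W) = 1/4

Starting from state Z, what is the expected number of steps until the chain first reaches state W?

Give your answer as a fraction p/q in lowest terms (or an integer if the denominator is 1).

Answer: 560/89

Derivation:
Let h_i = expected steps to first reach W from state i.
Boundary: h_W = 0.
First-step equations for the other states:
  h_X = 1 + 3/8*h_X + 1/4*h_Y + 1/8*h_Z + 1/4*h_W
  h_Y = 1 + 3/8*h_X + 1/8*h_Y + 3/8*h_Z + 1/8*h_W
  h_Z = 1 + 1/8*h_X + 1/2*h_Y + 1/4*h_Z + 1/8*h_W

Substituting h_W = 0 and rearranging gives the linear system (I - Q) h = 1:
  [5/8, -1/4, -1/8] . (h_X, h_Y, h_Z) = 1
  [-3/8, 7/8, -3/8] . (h_X, h_Y, h_Z) = 1
  [-1/8, -1/2, 3/4] . (h_X, h_Y, h_Z) = 1

Solving yields:
  h_X = 472/89
  h_Y = 544/89
  h_Z = 560/89

Starting state is Z, so the expected hitting time is h_Z = 560/89.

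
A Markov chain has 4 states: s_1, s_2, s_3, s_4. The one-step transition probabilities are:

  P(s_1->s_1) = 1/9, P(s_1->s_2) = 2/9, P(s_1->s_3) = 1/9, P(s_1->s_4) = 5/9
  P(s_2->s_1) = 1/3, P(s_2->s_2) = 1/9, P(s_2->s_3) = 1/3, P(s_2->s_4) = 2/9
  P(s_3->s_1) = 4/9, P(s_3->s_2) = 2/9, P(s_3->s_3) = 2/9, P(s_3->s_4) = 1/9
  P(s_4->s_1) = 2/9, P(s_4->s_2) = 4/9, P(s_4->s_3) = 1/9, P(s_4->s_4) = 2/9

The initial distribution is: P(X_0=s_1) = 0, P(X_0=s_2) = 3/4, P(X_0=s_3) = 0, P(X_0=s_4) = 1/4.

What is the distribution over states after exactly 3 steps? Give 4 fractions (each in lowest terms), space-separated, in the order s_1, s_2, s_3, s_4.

Answer: 761/2916 757/2916 91/486 71/243

Derivation:
Propagating the distribution step by step (d_{t+1} = d_t * P):
d_0 = (s_1=0, s_2=3/4, s_3=0, s_4=1/4)
  d_1[s_1] = 0*1/9 + 3/4*1/3 + 0*4/9 + 1/4*2/9 = 11/36
  d_1[s_2] = 0*2/9 + 3/4*1/9 + 0*2/9 + 1/4*4/9 = 7/36
  d_1[s_3] = 0*1/9 + 3/4*1/3 + 0*2/9 + 1/4*1/9 = 5/18
  d_1[s_4] = 0*5/9 + 3/4*2/9 + 0*1/9 + 1/4*2/9 = 2/9
d_1 = (s_1=11/36, s_2=7/36, s_3=5/18, s_4=2/9)
  d_2[s_1] = 11/36*1/9 + 7/36*1/3 + 5/18*4/9 + 2/9*2/9 = 22/81
  d_2[s_2] = 11/36*2/9 + 7/36*1/9 + 5/18*2/9 + 2/9*4/9 = 1/4
  d_2[s_3] = 11/36*1/9 + 7/36*1/3 + 5/18*2/9 + 2/9*1/9 = 5/27
  d_2[s_4] = 11/36*5/9 + 7/36*2/9 + 5/18*1/9 + 2/9*2/9 = 95/324
d_2 = (s_1=22/81, s_2=1/4, s_3=5/27, s_4=95/324)
  d_3[s_1] = 22/81*1/9 + 1/4*1/3 + 5/27*4/9 + 95/324*2/9 = 761/2916
  d_3[s_2] = 22/81*2/9 + 1/4*1/9 + 5/27*2/9 + 95/324*4/9 = 757/2916
  d_3[s_3] = 22/81*1/9 + 1/4*1/3 + 5/27*2/9 + 95/324*1/9 = 91/486
  d_3[s_4] = 22/81*5/9 + 1/4*2/9 + 5/27*1/9 + 95/324*2/9 = 71/243
d_3 = (s_1=761/2916, s_2=757/2916, s_3=91/486, s_4=71/243)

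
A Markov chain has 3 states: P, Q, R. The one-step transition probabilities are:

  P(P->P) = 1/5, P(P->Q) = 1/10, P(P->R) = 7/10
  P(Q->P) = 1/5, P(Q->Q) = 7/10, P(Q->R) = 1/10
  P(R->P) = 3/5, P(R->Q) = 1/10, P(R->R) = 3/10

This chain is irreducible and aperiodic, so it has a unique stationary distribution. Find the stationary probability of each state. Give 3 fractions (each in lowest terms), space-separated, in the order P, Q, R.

The stationary distribution satisfies pi = pi * P, i.e.:
  pi_P = 1/5*pi_P + 1/5*pi_Q + 3/5*pi_R
  pi_Q = 1/10*pi_P + 7/10*pi_Q + 1/10*pi_R
  pi_R = 7/10*pi_P + 1/10*pi_Q + 3/10*pi_R
with normalization: pi_P + pi_Q + pi_R = 1.

Using the first 2 balance equations plus normalization, the linear system A*pi = b is:
  [-4/5, 1/5, 3/5] . pi = 0
  [1/10, -3/10, 1/10] . pi = 0
  [1, 1, 1] . pi = 1

Solving yields:
  pi_P = 5/14
  pi_Q = 1/4
  pi_R = 11/28

Verification (pi * P):
  5/14*1/5 + 1/4*1/5 + 11/28*3/5 = 5/14 = pi_P  (ok)
  5/14*1/10 + 1/4*7/10 + 11/28*1/10 = 1/4 = pi_Q  (ok)
  5/14*7/10 + 1/4*1/10 + 11/28*3/10 = 11/28 = pi_R  (ok)

Answer: 5/14 1/4 11/28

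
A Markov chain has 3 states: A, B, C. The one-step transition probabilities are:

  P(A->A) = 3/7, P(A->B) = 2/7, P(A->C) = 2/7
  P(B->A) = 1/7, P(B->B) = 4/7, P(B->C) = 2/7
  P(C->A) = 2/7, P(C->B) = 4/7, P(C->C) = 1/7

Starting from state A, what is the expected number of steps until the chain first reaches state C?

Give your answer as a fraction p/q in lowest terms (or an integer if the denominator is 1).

Answer: 7/2

Derivation:
Let h_i = expected steps to first reach C from state i.
Boundary: h_C = 0.
First-step equations for the other states:
  h_A = 1 + 3/7*h_A + 2/7*h_B + 2/7*h_C
  h_B = 1 + 1/7*h_A + 4/7*h_B + 2/7*h_C

Substituting h_C = 0 and rearranging gives the linear system (I - Q) h = 1:
  [4/7, -2/7] . (h_A, h_B) = 1
  [-1/7, 3/7] . (h_A, h_B) = 1

Solving yields:
  h_A = 7/2
  h_B = 7/2

Starting state is A, so the expected hitting time is h_A = 7/2.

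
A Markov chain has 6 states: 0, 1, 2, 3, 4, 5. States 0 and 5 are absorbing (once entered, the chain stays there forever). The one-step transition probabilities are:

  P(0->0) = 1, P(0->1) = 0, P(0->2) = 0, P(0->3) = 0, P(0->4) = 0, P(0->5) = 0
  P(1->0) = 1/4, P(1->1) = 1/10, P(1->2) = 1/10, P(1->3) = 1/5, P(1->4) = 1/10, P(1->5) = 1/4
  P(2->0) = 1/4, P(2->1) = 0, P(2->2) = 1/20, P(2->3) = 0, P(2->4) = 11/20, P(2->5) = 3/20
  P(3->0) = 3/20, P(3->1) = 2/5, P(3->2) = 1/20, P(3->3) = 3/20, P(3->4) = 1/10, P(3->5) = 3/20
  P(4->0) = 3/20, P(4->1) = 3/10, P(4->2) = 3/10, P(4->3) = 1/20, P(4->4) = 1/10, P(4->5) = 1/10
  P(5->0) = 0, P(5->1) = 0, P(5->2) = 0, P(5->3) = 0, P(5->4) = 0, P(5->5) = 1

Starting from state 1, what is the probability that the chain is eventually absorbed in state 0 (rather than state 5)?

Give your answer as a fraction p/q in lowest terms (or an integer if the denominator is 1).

Let a_i = P(absorbed in 0 | start in state i).
Boundary conditions: a_0 = 1, a_5 = 0.
For each transient state i, a_i = sum_j P(i->j) * a_j:
  a_1 = 1/4*a_0 + 1/10*a_1 + 1/10*a_2 + 1/5*a_3 + 1/10*a_4 + 1/4*a_5
  a_2 = 1/4*a_0 + 0*a_1 + 1/20*a_2 + 0*a_3 + 11/20*a_4 + 3/20*a_5
  a_3 = 3/20*a_0 + 2/5*a_1 + 1/20*a_2 + 3/20*a_3 + 1/10*a_4 + 3/20*a_5
  a_4 = 3/20*a_0 + 3/10*a_1 + 3/10*a_2 + 1/20*a_3 + 1/10*a_4 + 1/10*a_5

Substituting a_0 = 1 and a_5 = 0, rearrange to (I - Q) a = r where r[i] = P(i -> 0):
  [9/10, -1/10, -1/5, -1/10] . (a_1, a_2, a_3, a_4) = 1/4
  [0, 19/20, 0, -11/20] . (a_1, a_2, a_3, a_4) = 1/4
  [-2/5, -1/20, 17/20, -1/10] . (a_1, a_2, a_3, a_4) = 3/20
  [-3/10, -3/10, -1/20, 9/10] . (a_1, a_2, a_3, a_4) = 3/20

Solving yields:
  a_1 = 11675/22322
  a_2 = 6603/11161
  a_3 = 5850/11161
  a_4 = 6332/11161

Starting state is 1, so the absorption probability is a_1 = 11675/22322.

Answer: 11675/22322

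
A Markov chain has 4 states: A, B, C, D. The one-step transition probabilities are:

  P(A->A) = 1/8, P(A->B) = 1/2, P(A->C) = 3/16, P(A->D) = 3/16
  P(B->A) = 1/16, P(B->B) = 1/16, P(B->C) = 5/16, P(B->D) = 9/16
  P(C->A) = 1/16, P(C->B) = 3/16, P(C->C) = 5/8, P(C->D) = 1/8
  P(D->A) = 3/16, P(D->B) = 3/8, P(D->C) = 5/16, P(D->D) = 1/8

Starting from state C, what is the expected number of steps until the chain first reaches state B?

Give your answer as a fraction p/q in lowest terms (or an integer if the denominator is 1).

Let h_i = expected steps to first reach B from state i.
Boundary: h_B = 0.
First-step equations for the other states:
  h_A = 1 + 1/8*h_A + 1/2*h_B + 3/16*h_C + 3/16*h_D
  h_C = 1 + 1/16*h_A + 3/16*h_B + 5/8*h_C + 1/8*h_D
  h_D = 1 + 3/16*h_A + 3/8*h_B + 5/16*h_C + 1/8*h_D

Substituting h_B = 0 and rearranging gives the linear system (I - Q) h = 1:
  [7/8, -3/16, -3/16] . (h_A, h_C, h_D) = 1
  [-1/16, 3/8, -1/8] . (h_A, h_C, h_D) = 1
  [-3/16, -5/16, 7/8] . (h_A, h_C, h_D) = 1

Solving yields:
  h_A = 2480/907
  h_C = 3808/907
  h_D = 2928/907

Starting state is C, so the expected hitting time is h_C = 3808/907.

Answer: 3808/907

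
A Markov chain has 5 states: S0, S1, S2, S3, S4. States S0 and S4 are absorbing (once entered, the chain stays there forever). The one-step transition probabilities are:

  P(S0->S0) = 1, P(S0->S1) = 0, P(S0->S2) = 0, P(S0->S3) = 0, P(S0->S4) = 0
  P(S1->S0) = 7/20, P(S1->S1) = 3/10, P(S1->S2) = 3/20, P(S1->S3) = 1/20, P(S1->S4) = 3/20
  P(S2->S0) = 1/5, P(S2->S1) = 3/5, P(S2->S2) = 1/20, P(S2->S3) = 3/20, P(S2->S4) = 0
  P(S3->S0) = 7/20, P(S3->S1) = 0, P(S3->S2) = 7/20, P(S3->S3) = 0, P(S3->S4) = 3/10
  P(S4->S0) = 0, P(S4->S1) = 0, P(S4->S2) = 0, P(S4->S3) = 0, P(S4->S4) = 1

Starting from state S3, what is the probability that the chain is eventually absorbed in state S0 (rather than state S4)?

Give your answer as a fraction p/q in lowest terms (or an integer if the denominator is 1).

Answer: 1295/2111

Derivation:
Let a_i = P(absorbed in S0 | start in state i).
Boundary conditions: a_S0 = 1, a_S4 = 0.
For each transient state i, a_i = sum_j P(i->j) * a_j:
  a_S1 = 7/20*a_S0 + 3/10*a_S1 + 3/20*a_S2 + 1/20*a_S3 + 3/20*a_S4
  a_S2 = 1/5*a_S0 + 3/5*a_S1 + 1/20*a_S2 + 3/20*a_S3 + 0*a_S4
  a_S3 = 7/20*a_S0 + 0*a_S1 + 7/20*a_S2 + 0*a_S3 + 3/10*a_S4

Substituting a_S0 = 1 and a_S4 = 0, rearrange to (I - Q) a = r where r[i] = P(i -> S0):
  [7/10, -3/20, -1/20] . (a_S1, a_S2, a_S3) = 7/20
  [-3/5, 19/20, -3/20] . (a_S1, a_S2, a_S3) = 1/5
  [0, -7/20, 1] . (a_S1, a_S2, a_S3) = 7/20

Solving yields:
  a_S1 = 2977/4222
  a_S2 = 1589/2111
  a_S3 = 1295/2111

Starting state is S3, so the absorption probability is a_S3 = 1295/2111.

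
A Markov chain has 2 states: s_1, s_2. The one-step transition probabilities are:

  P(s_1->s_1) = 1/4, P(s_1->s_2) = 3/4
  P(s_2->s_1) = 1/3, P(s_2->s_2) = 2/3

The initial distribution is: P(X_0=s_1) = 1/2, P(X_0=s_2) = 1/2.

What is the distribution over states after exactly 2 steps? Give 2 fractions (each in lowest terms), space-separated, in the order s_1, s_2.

Answer: 89/288 199/288

Derivation:
Propagating the distribution step by step (d_{t+1} = d_t * P):
d_0 = (s_1=1/2, s_2=1/2)
  d_1[s_1] = 1/2*1/4 + 1/2*1/3 = 7/24
  d_1[s_2] = 1/2*3/4 + 1/2*2/3 = 17/24
d_1 = (s_1=7/24, s_2=17/24)
  d_2[s_1] = 7/24*1/4 + 17/24*1/3 = 89/288
  d_2[s_2] = 7/24*3/4 + 17/24*2/3 = 199/288
d_2 = (s_1=89/288, s_2=199/288)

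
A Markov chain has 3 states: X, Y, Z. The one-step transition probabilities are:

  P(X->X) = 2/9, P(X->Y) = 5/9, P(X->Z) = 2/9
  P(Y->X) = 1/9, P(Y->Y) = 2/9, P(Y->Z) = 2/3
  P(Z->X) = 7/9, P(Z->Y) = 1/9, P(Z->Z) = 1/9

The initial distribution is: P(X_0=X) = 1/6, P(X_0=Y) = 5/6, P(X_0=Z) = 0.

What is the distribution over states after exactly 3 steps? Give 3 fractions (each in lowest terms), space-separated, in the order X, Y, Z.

Answer: 1555/4374 1595/4374 68/243

Derivation:
Propagating the distribution step by step (d_{t+1} = d_t * P):
d_0 = (X=1/6, Y=5/6, Z=0)
  d_1[X] = 1/6*2/9 + 5/6*1/9 + 0*7/9 = 7/54
  d_1[Y] = 1/6*5/9 + 5/6*2/9 + 0*1/9 = 5/18
  d_1[Z] = 1/6*2/9 + 5/6*2/3 + 0*1/9 = 16/27
d_1 = (X=7/54, Y=5/18, Z=16/27)
  d_2[X] = 7/54*2/9 + 5/18*1/9 + 16/27*7/9 = 253/486
  d_2[Y] = 7/54*5/9 + 5/18*2/9 + 16/27*1/9 = 97/486
  d_2[Z] = 7/54*2/9 + 5/18*2/3 + 16/27*1/9 = 68/243
d_2 = (X=253/486, Y=97/486, Z=68/243)
  d_3[X] = 253/486*2/9 + 97/486*1/9 + 68/243*7/9 = 1555/4374
  d_3[Y] = 253/486*5/9 + 97/486*2/9 + 68/243*1/9 = 1595/4374
  d_3[Z] = 253/486*2/9 + 97/486*2/3 + 68/243*1/9 = 68/243
d_3 = (X=1555/4374, Y=1595/4374, Z=68/243)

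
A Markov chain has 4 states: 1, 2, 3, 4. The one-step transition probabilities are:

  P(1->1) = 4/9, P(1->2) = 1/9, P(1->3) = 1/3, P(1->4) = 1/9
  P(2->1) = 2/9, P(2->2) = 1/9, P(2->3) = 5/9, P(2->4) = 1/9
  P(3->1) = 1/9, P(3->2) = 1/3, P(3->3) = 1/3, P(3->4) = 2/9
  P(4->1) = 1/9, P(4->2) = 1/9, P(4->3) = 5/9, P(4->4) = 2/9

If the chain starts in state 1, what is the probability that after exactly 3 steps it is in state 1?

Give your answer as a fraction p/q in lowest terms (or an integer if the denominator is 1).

Computing P^3 by repeated multiplication:
P^1 =
  1: [4/9, 1/9, 1/3, 1/9]
  2: [2/9, 1/9, 5/9, 1/9]
  3: [1/9, 1/3, 1/3, 2/9]
  4: [1/9, 1/9, 5/9, 2/9]
P^2 =
  1: [22/81, 5/27, 31/81, 13/81]
  2: [16/81, 19/81, 31/81, 5/27]
  3: [5/27, 5/27, 37/81, 14/81]
  4: [13/81, 19/81, 11/27, 16/81]
P^3 =
  1: [2/9, 143/729, 299/729, 125/729]
  2: [148/729, 143/729, 311/729, 127/729]
  3: [47/243, 155/729, 301/729, 44/243]
  4: [139/729, 49/243, 313/729, 130/729]

(P^3)[1 -> 1] = 2/9

Answer: 2/9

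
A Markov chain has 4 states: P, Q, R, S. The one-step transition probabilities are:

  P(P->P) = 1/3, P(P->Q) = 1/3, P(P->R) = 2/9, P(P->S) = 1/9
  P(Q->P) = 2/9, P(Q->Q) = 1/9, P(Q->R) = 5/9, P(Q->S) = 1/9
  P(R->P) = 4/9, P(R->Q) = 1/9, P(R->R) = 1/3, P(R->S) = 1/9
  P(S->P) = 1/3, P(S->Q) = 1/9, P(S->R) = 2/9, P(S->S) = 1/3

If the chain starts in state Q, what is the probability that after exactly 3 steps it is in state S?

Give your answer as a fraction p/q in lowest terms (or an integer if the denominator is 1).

Answer: 103/729

Derivation:
Computing P^3 by repeated multiplication:
P^1 =
  P: [1/3, 1/3, 2/9, 1/9]
  Q: [2/9, 1/9, 5/9, 1/9]
  R: [4/9, 1/9, 1/3, 1/9]
  S: [1/3, 1/9, 2/9, 1/3]
P^2 =
  P: [26/81, 5/27, 29/81, 11/81]
  Q: [31/81, 13/81, 26/81, 11/81]
  R: [29/81, 17/81, 8/27, 11/81]
  S: [28/81, 5/27, 23/81, 5/27]
P^3 =
  P: [257/729, 133/729, 236/729, 103/729]
  Q: [256/729, 143/729, 227/729, 103/729]
  R: [250/729, 139/729, 79/243, 103/729]
  S: [251/729, 137/729, 230/729, 37/243]

(P^3)[Q -> S] = 103/729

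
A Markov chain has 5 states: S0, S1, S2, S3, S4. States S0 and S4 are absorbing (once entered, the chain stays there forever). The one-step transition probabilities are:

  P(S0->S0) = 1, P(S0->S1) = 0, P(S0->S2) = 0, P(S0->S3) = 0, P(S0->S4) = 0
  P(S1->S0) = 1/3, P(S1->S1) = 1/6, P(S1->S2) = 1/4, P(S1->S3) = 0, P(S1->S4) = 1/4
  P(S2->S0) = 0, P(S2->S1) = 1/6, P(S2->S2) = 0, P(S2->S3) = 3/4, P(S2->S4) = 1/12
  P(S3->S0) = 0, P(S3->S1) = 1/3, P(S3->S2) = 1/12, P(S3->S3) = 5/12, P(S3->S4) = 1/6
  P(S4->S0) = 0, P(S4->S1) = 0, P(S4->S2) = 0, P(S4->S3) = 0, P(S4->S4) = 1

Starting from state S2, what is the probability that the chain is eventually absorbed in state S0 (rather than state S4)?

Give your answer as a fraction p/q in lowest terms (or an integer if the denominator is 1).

Answer: 1/3

Derivation:
Let a_i = P(absorbed in S0 | start in state i).
Boundary conditions: a_S0 = 1, a_S4 = 0.
For each transient state i, a_i = sum_j P(i->j) * a_j:
  a_S1 = 1/3*a_S0 + 1/6*a_S1 + 1/4*a_S2 + 0*a_S3 + 1/4*a_S4
  a_S2 = 0*a_S0 + 1/6*a_S1 + 0*a_S2 + 3/4*a_S3 + 1/12*a_S4
  a_S3 = 0*a_S0 + 1/3*a_S1 + 1/12*a_S2 + 5/12*a_S3 + 1/6*a_S4

Substituting a_S0 = 1 and a_S4 = 0, rearrange to (I - Q) a = r where r[i] = P(i -> S0):
  [5/6, -1/4, 0] . (a_S1, a_S2, a_S3) = 1/3
  [-1/6, 1, -3/4] . (a_S1, a_S2, a_S3) = 0
  [-1/3, -1/12, 7/12] . (a_S1, a_S2, a_S3) = 0

Solving yields:
  a_S1 = 1/2
  a_S2 = 1/3
  a_S3 = 1/3

Starting state is S2, so the absorption probability is a_S2 = 1/3.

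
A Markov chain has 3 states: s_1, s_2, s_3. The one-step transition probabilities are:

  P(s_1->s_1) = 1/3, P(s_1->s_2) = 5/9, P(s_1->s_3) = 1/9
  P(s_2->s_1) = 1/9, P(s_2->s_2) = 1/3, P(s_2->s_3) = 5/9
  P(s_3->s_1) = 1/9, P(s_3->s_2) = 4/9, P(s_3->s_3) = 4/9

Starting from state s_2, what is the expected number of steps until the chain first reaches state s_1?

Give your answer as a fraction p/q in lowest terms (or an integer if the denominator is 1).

Answer: 9

Derivation:
Let h_i = expected steps to first reach s_1 from state i.
Boundary: h_s_1 = 0.
First-step equations for the other states:
  h_s_2 = 1 + 1/9*h_s_1 + 1/3*h_s_2 + 5/9*h_s_3
  h_s_3 = 1 + 1/9*h_s_1 + 4/9*h_s_2 + 4/9*h_s_3

Substituting h_s_1 = 0 and rearranging gives the linear system (I - Q) h = 1:
  [2/3, -5/9] . (h_s_2, h_s_3) = 1
  [-4/9, 5/9] . (h_s_2, h_s_3) = 1

Solving yields:
  h_s_2 = 9
  h_s_3 = 9

Starting state is s_2, so the expected hitting time is h_s_2 = 9.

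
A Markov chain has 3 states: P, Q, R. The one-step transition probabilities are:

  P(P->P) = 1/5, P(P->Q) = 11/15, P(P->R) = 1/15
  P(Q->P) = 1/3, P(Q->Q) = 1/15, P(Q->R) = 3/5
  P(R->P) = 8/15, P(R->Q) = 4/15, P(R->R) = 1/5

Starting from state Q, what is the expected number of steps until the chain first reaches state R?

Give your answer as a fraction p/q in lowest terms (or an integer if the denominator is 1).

Answer: 255/113

Derivation:
Let h_i = expected steps to first reach R from state i.
Boundary: h_R = 0.
First-step equations for the other states:
  h_P = 1 + 1/5*h_P + 11/15*h_Q + 1/15*h_R
  h_Q = 1 + 1/3*h_P + 1/15*h_Q + 3/5*h_R

Substituting h_R = 0 and rearranging gives the linear system (I - Q) h = 1:
  [4/5, -11/15] . (h_P, h_Q) = 1
  [-1/3, 14/15] . (h_P, h_Q) = 1

Solving yields:
  h_P = 375/113
  h_Q = 255/113

Starting state is Q, so the expected hitting time is h_Q = 255/113.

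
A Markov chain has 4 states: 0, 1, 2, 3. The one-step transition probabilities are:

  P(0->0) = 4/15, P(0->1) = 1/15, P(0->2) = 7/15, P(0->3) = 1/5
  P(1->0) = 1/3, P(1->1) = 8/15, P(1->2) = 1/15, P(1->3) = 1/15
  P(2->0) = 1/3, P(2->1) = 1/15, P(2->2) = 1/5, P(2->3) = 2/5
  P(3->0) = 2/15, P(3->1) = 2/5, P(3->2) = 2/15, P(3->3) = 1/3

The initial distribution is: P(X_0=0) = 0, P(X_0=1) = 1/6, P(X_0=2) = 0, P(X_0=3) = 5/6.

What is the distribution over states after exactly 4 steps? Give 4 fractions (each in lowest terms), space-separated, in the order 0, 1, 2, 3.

Propagating the distribution step by step (d_{t+1} = d_t * P):
d_0 = (0=0, 1=1/6, 2=0, 3=5/6)
  d_1[0] = 0*4/15 + 1/6*1/3 + 0*1/3 + 5/6*2/15 = 1/6
  d_1[1] = 0*1/15 + 1/6*8/15 + 0*1/15 + 5/6*2/5 = 19/45
  d_1[2] = 0*7/15 + 1/6*1/15 + 0*1/5 + 5/6*2/15 = 11/90
  d_1[3] = 0*1/5 + 1/6*1/15 + 0*2/5 + 5/6*1/3 = 13/45
d_1 = (0=1/6, 1=19/45, 2=11/90, 3=13/45)
  d_2[0] = 1/6*4/15 + 19/45*1/3 + 11/90*1/3 + 13/45*2/15 = 119/450
  d_2[1] = 1/6*1/15 + 19/45*8/15 + 11/90*1/15 + 13/45*2/5 = 9/25
  d_2[2] = 1/6*7/15 + 19/45*1/15 + 11/90*1/5 + 13/45*2/15 = 38/225
  d_2[3] = 1/6*1/5 + 19/45*1/15 + 11/90*2/5 + 13/45*1/3 = 31/150
d_2 = (0=119/450, 1=9/25, 2=38/225, 3=31/150)
  d_3[0] = 119/450*4/15 + 9/25*1/3 + 38/225*1/3 + 31/150*2/15 = 926/3375
  d_3[1] = 119/450*1/15 + 9/25*8/15 + 38/225*1/15 + 31/150*2/5 = 683/2250
  d_3[2] = 119/450*7/15 + 9/25*1/15 + 38/225*1/5 + 31/150*2/15 = 1409/6750
  d_3[3] = 119/450*1/5 + 9/25*1/15 + 38/225*2/5 + 31/150*1/3 = 16/75
d_3 = (0=926/3375, 1=683/2250, 2=1409/6750, 3=16/75)
  d_4[0] = 926/3375*4/15 + 683/2250*1/3 + 1409/6750*1/3 + 16/75*2/15 = 13789/50625
  d_4[1] = 926/3375*1/15 + 683/2250*8/15 + 1409/6750*1/15 + 16/75*2/5 = 9431/33750
  d_4[2] = 926/3375*7/15 + 683/2250*1/15 + 1409/6750*1/5 + 16/75*2/15 = 2212/10125
  d_4[3] = 926/3375*1/5 + 683/2250*1/15 + 1409/6750*2/5 + 16/75*1/3 = 7753/33750
d_4 = (0=13789/50625, 1=9431/33750, 2=2212/10125, 3=7753/33750)

Answer: 13789/50625 9431/33750 2212/10125 7753/33750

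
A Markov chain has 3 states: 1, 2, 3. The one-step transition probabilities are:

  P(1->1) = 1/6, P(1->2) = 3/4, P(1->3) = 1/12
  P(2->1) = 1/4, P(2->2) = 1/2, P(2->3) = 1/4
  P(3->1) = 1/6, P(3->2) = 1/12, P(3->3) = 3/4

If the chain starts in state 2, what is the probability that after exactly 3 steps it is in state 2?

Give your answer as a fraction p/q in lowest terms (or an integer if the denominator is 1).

Computing P^3 by repeated multiplication:
P^1 =
  1: [1/6, 3/4, 1/12]
  2: [1/4, 1/2, 1/4]
  3: [1/6, 1/12, 3/4]
P^2 =
  1: [11/48, 73/144, 19/72]
  2: [5/24, 11/24, 1/3]
  3: [25/144, 11/48, 43/72]
P^3 =
  1: [361/1728, 773/1728, 11/32]
  2: [59/288, 119/288, 55/144]
  3: [107/576, 509/1728, 449/864]

(P^3)[2 -> 2] = 119/288

Answer: 119/288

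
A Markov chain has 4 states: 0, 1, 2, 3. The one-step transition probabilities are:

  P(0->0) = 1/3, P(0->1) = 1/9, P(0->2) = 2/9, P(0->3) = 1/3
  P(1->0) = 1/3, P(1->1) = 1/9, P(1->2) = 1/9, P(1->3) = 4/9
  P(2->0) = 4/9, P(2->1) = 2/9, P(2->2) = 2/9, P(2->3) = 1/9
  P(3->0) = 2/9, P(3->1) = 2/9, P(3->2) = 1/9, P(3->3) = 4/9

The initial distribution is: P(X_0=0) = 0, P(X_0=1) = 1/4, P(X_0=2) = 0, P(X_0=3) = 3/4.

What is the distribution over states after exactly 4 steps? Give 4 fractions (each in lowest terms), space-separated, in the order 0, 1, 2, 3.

Propagating the distribution step by step (d_{t+1} = d_t * P):
d_0 = (0=0, 1=1/4, 2=0, 3=3/4)
  d_1[0] = 0*1/3 + 1/4*1/3 + 0*4/9 + 3/4*2/9 = 1/4
  d_1[1] = 0*1/9 + 1/4*1/9 + 0*2/9 + 3/4*2/9 = 7/36
  d_1[2] = 0*2/9 + 1/4*1/9 + 0*2/9 + 3/4*1/9 = 1/9
  d_1[3] = 0*1/3 + 1/4*4/9 + 0*1/9 + 3/4*4/9 = 4/9
d_1 = (0=1/4, 1=7/36, 2=1/9, 3=4/9)
  d_2[0] = 1/4*1/3 + 7/36*1/3 + 1/9*4/9 + 4/9*2/9 = 8/27
  d_2[1] = 1/4*1/9 + 7/36*1/9 + 1/9*2/9 + 4/9*2/9 = 14/81
  d_2[2] = 1/4*2/9 + 7/36*1/9 + 1/9*2/9 + 4/9*1/9 = 49/324
  d_2[3] = 1/4*1/3 + 7/36*4/9 + 1/9*1/9 + 4/9*4/9 = 41/108
d_2 = (0=8/27, 1=14/81, 2=49/324, 3=41/108)
  d_3[0] = 8/27*1/3 + 14/81*1/3 + 49/324*4/9 + 41/108*2/9 = 449/1458
  d_3[1] = 8/27*1/9 + 14/81*1/9 + 49/324*2/9 + 41/108*2/9 = 124/729
  d_3[2] = 8/27*2/9 + 14/81*1/9 + 49/324*2/9 + 41/108*1/9 = 469/2916
  d_3[3] = 8/27*1/3 + 14/81*4/9 + 49/324*1/9 + 41/108*4/9 = 13/36
d_3 = (0=449/1458, 1=124/729, 2=469/2916, 3=13/36)
  d_4[0] = 449/1458*1/3 + 124/729*1/3 + 469/2916*4/9 + 13/36*2/9 = 2041/6561
  d_4[1] = 449/1458*1/9 + 124/729*1/9 + 469/2916*2/9 + 13/36*2/9 = 2219/13122
  d_4[2] = 449/1458*2/9 + 124/729*1/9 + 469/2916*2/9 + 13/36*1/9 = 4283/26244
  d_4[3] = 449/1458*1/3 + 124/729*4/9 + 469/2916*1/9 + 13/36*4/9 = 9359/26244
d_4 = (0=2041/6561, 1=2219/13122, 2=4283/26244, 3=9359/26244)

Answer: 2041/6561 2219/13122 4283/26244 9359/26244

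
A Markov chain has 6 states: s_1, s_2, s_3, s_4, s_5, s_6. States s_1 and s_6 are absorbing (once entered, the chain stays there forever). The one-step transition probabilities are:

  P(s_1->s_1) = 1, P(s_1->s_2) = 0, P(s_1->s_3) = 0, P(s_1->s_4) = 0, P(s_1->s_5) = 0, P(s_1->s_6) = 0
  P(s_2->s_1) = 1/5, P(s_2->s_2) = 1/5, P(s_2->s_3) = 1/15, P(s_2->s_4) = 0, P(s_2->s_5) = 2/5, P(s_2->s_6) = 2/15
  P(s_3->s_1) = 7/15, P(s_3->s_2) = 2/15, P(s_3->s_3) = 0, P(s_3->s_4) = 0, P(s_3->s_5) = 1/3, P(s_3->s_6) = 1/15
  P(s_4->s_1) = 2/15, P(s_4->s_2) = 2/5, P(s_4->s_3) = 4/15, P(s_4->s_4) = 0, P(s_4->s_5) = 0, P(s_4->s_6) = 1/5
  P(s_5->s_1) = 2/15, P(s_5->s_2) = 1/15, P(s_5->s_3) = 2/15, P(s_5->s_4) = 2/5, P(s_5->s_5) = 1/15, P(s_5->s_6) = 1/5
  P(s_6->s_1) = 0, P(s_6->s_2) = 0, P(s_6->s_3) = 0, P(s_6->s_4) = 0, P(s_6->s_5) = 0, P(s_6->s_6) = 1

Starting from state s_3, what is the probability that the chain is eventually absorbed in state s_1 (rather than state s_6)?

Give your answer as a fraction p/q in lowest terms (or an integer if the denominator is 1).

Answer: 761/1061

Derivation:
Let a_i = P(absorbed in s_1 | start in state i).
Boundary conditions: a_s_1 = 1, a_s_6 = 0.
For each transient state i, a_i = sum_j P(i->j) * a_j:
  a_s_2 = 1/5*a_s_1 + 1/5*a_s_2 + 1/15*a_s_3 + 0*a_s_4 + 2/5*a_s_5 + 2/15*a_s_6
  a_s_3 = 7/15*a_s_1 + 2/15*a_s_2 + 0*a_s_3 + 0*a_s_4 + 1/3*a_s_5 + 1/15*a_s_6
  a_s_4 = 2/15*a_s_1 + 2/5*a_s_2 + 4/15*a_s_3 + 0*a_s_4 + 0*a_s_5 + 1/5*a_s_6
  a_s_5 = 2/15*a_s_1 + 1/15*a_s_2 + 2/15*a_s_3 + 2/5*a_s_4 + 1/15*a_s_5 + 1/5*a_s_6

Substituting a_s_1 = 1 and a_s_6 = 0, rearrange to (I - Q) a = r where r[i] = P(i -> s_1):
  [4/5, -1/15, 0, -2/5] . (a_s_2, a_s_3, a_s_4, a_s_5) = 1/5
  [-2/15, 1, 0, -1/3] . (a_s_2, a_s_3, a_s_4, a_s_5) = 7/15
  [-2/5, -4/15, 1, 0] . (a_s_2, a_s_3, a_s_4, a_s_5) = 2/15
  [-1/15, -2/15, -2/5, 14/15] . (a_s_2, a_s_3, a_s_4, a_s_5) = 2/15

Solving yields:
  a_s_2 = 5456/9549
  a_s_3 = 761/1061
  a_s_4 = 5282/9549
  a_s_5 = 4996/9549

Starting state is s_3, so the absorption probability is a_s_3 = 761/1061.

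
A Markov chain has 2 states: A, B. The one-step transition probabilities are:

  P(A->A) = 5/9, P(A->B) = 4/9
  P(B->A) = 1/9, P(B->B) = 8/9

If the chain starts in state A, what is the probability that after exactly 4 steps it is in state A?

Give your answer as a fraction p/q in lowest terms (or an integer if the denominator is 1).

Computing P^4 by repeated multiplication:
P^1 =
  A: [5/9, 4/9]
  B: [1/9, 8/9]
P^2 =
  A: [29/81, 52/81]
  B: [13/81, 68/81]
P^3 =
  A: [197/729, 532/729]
  B: [133/729, 596/729]
P^4 =
  A: [1517/6561, 5044/6561]
  B: [1261/6561, 5300/6561]

(P^4)[A -> A] = 1517/6561

Answer: 1517/6561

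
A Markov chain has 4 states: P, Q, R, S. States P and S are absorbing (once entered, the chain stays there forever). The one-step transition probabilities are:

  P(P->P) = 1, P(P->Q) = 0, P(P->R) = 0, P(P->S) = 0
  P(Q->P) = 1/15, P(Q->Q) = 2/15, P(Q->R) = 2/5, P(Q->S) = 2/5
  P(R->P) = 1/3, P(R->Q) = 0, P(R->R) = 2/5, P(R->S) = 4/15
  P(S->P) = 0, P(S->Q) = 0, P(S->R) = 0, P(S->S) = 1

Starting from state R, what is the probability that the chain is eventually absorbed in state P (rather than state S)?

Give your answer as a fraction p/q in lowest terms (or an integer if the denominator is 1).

Answer: 5/9

Derivation:
Let a_i = P(absorbed in P | start in state i).
Boundary conditions: a_P = 1, a_S = 0.
For each transient state i, a_i = sum_j P(i->j) * a_j:
  a_Q = 1/15*a_P + 2/15*a_Q + 2/5*a_R + 2/5*a_S
  a_R = 1/3*a_P + 0*a_Q + 2/5*a_R + 4/15*a_S

Substituting a_P = 1 and a_S = 0, rearrange to (I - Q) a = r where r[i] = P(i -> P):
  [13/15, -2/5] . (a_Q, a_R) = 1/15
  [0, 3/5] . (a_Q, a_R) = 1/3

Solving yields:
  a_Q = 1/3
  a_R = 5/9

Starting state is R, so the absorption probability is a_R = 5/9.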